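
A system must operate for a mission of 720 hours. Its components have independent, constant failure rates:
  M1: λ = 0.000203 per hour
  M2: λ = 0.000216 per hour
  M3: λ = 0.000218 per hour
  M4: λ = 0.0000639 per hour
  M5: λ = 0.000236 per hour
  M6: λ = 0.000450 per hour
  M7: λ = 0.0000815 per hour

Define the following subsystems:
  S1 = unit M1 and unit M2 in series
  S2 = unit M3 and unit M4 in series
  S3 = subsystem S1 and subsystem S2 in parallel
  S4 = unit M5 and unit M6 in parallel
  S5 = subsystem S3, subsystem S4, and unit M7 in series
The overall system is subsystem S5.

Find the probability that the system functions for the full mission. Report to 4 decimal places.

0.8591

R(M1) = exp(−0.000203 × 720) = 0.864019
R(M2) = exp(−0.000216 × 720) = 0.855970
R(M3) = exp(−0.000218 × 720) = 0.854738
R(M4) = exp(−0.0000639 × 720) = 0.955034
R(M5) = exp(−0.000236 × 720) = 0.843732
R(M6) = exp(−0.000450 × 720) = 0.723250
R(M7) = exp(−0.0000815 × 720) = 0.943008
Series (M1 and M2): 0.864019 × 0.855970 = 0.739574
Series (M3 and M4): 0.854738 × 0.955034 = 0.816304
Parallel ([0.739574] and [0.816304]): 1 − (1 − 0.739574)(1 − 0.816304) = 0.952161
Parallel (M5 and M6): 1 − (1 − 0.843732)(1 − 0.723250) = 0.956753
Series ([0.952161], [0.956753], and M7): 0.952161 × 0.956753 × 0.943008 = 0.8591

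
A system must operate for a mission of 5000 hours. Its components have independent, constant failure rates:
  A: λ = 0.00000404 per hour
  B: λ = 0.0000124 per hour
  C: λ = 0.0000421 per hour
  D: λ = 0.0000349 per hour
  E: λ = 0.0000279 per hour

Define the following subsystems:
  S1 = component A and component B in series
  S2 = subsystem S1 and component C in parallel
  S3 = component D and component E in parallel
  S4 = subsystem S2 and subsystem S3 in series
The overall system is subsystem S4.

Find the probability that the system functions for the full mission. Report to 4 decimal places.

0.9645

R(A) = exp(−0.00000404 × 5000) = 0.980003
R(B) = exp(−0.0000124 × 5000) = 0.939883
R(C) = exp(−0.0000421 × 5000) = 0.810179
R(D) = exp(−0.0000349 × 5000) = 0.839877
R(E) = exp(−0.0000279 × 5000) = 0.869793
Series (A and B): 0.980003 × 0.939883 = 0.921088
Parallel ([0.921088] and C): 1 − (1 − 0.921088)(1 − 0.810179) = 0.985021
Parallel (D and E): 1 − (1 − 0.839877)(1 − 0.869793) = 0.979151
Series ([0.985021] and [0.979151]): 0.985021 × 0.979151 = 0.9645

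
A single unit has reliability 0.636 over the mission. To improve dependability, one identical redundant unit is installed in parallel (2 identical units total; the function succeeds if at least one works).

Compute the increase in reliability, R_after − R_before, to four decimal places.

R_before = 0.636
R_after = 1 − (1 − 0.636)^2 = 0.8675
ΔR = 0.8675 − 0.636 = 0.2315

0.2315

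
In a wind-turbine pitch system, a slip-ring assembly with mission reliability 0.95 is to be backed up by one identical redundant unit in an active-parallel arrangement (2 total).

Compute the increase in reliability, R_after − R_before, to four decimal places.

R_before = 0.95
R_after = 1 − (1 − 0.95)^2 = 0.9975
ΔR = 0.9975 − 0.95 = 0.0475

0.0475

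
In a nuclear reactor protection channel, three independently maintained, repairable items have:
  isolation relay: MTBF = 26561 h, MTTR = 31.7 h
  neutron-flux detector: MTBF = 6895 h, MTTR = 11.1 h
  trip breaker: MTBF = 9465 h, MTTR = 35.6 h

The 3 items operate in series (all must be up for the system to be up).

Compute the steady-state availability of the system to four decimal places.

A(isolation relay) = MTBF/(MTBF+MTTR) = 26561/(26561+31.7) = 0.998808
A(neutron-flux detector) = MTBF/(MTBF+MTTR) = 6895/(6895+11.1) = 0.998393
A(trip breaker) = MTBF/(MTBF+MTTR) = 9465/(9465+35.6) = 0.996253
Series availability: 0.998808 × 0.998393 × 0.996253 = 0.9935

0.9935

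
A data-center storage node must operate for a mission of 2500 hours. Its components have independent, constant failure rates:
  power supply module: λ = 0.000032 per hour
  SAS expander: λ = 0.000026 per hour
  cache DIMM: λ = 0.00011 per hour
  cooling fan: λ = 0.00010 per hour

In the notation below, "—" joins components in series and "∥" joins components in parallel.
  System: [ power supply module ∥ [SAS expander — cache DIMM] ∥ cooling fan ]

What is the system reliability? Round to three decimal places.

R(power supply module) = exp(−0.000032 × 2500) = 0.92312
R(SAS expander) = exp(−0.000026 × 2500) = 0.93707
R(cache DIMM) = exp(−0.00011 × 2500) = 0.75957
R(cooling fan) = exp(−0.00010 × 2500) = 0.77880
Series (SAS expander and cache DIMM): 0.93707 × 0.75957 = 0.71177
Parallel (power supply module, [0.71177], and cooling fan): 1 − (1 − 0.92312)(1 − 0.71177)(1 − 0.77880) = 0.995

0.995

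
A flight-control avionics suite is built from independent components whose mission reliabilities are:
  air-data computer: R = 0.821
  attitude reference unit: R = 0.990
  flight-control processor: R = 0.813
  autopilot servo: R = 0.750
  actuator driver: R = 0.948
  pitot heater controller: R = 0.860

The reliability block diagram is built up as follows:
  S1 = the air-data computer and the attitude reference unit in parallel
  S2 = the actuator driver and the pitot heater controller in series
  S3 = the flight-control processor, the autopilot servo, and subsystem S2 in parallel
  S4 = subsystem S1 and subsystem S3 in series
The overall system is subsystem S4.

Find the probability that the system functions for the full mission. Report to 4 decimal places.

0.9896

Parallel (air-data computer and attitude reference unit): 1 − (1 − 0.821000)(1 − 0.990000) = 0.998210
Series (actuator driver and pitot heater controller): 0.948000 × 0.860000 = 0.815280
Parallel (flight-control processor, autopilot servo, and [0.815280]): 1 − (1 − 0.813000)(1 − 0.750000)(1 − 0.815280) = 0.991364
Series ([0.998210] and [0.991364]): 0.998210 × 0.991364 = 0.9896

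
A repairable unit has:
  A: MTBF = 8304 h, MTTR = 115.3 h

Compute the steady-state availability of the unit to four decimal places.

A(A) = MTBF/(MTBF+MTTR) = 8304/(8304+115.3) = 0.9863

0.9863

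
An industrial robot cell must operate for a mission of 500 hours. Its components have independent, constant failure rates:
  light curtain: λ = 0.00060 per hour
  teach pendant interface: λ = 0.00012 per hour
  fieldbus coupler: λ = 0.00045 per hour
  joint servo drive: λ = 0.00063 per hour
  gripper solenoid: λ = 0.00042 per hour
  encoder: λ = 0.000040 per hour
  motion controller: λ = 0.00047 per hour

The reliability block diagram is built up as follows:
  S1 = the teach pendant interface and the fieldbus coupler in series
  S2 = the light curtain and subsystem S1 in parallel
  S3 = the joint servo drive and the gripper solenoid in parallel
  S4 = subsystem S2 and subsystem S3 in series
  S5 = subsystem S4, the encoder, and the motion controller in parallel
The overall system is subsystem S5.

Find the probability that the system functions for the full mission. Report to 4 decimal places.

R(light curtain) = exp(−0.00060 × 500) = 0.740818
R(teach pendant interface) = exp(−0.00012 × 500) = 0.941765
R(fieldbus coupler) = exp(−0.00045 × 500) = 0.798516
R(joint servo drive) = exp(−0.00063 × 500) = 0.729789
R(gripper solenoid) = exp(−0.00042 × 500) = 0.810584
R(encoder) = exp(−0.000040 × 500) = 0.980199
R(motion controller) = exp(−0.00047 × 500) = 0.790571
Series (teach pendant interface and fieldbus coupler): 0.941765 × 0.798516 = 0.752014
Parallel (light curtain and [0.752014]): 1 − (1 − 0.740818)(1 − 0.752014) = 0.935726
Parallel (joint servo drive and gripper solenoid): 1 − (1 − 0.729789)(1 − 0.810584) = 0.948818
Series ([0.935726] and [0.948818]): 0.935726 × 0.948818 = 0.887834
Parallel ([0.887834], encoder, and motion controller): 1 − (1 − 0.887834)(1 − 0.980199)(1 − 0.790571) = 0.9995

0.9995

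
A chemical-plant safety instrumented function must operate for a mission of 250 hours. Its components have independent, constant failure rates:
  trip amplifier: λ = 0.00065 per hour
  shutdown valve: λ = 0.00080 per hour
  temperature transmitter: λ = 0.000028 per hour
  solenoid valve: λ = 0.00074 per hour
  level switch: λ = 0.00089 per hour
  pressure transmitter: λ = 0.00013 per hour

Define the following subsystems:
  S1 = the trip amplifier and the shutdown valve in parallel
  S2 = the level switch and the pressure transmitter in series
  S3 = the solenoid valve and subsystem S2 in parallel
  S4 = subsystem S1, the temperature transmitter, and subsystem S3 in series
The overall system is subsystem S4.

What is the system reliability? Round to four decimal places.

R(trip amplifier) = exp(−0.00065 × 250) = 0.850016
R(shutdown valve) = exp(−0.00080 × 250) = 0.818731
R(temperature transmitter) = exp(−0.000028 × 250) = 0.993024
R(solenoid valve) = exp(−0.00074 × 250) = 0.831104
R(level switch) = exp(−0.00089 × 250) = 0.800515
R(pressure transmitter) = exp(−0.00013 × 250) = 0.968022
Parallel (trip amplifier and shutdown valve): 1 − (1 − 0.850016)(1 − 0.818731) = 0.972813
Series (level switch and pressure transmitter): 0.800515 × 0.968022 = 0.774916
Parallel (solenoid valve and [0.774916]): 1 − (1 − 0.831104)(1 − 0.774916) = 0.961984
Series ([0.972813], temperature transmitter, and [0.961984]): 0.972813 × 0.993024 × 0.961984 = 0.9293

0.9293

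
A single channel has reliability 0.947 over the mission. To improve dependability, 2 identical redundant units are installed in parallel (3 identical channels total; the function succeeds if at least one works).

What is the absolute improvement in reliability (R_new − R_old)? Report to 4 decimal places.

R_before = 0.947
R_after = 1 − (1 − 0.947)^3 = 0.9999
ΔR = 0.9999 − 0.947 = 0.0529

0.0529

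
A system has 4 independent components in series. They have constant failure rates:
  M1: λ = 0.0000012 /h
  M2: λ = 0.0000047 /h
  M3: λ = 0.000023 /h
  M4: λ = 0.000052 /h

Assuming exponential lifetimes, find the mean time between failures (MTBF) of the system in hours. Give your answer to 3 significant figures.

12400

Series of exponential components: λ_sys = Σ λ_i
λ_sys = 0.0000012 + 0.0000047 + 0.000023 + 0.000052 = 8.0900e-05 /h
MTBF = 1 / λ_sys = 12400 h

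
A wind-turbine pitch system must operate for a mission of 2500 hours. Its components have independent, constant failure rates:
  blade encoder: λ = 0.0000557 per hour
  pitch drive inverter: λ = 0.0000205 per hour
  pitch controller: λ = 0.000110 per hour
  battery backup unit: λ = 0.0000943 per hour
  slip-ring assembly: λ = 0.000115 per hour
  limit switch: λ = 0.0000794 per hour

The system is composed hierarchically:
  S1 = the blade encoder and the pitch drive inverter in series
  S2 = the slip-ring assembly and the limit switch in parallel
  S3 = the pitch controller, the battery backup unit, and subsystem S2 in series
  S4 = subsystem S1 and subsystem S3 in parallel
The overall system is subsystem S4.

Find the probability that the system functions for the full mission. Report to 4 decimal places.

0.9259

R(blade encoder) = exp(−0.0000557 × 2500) = 0.870010
R(pitch drive inverter) = exp(−0.0000205 × 2500) = 0.950041
R(pitch controller) = exp(−0.000110 × 2500) = 0.759572
R(battery backup unit) = exp(−0.0000943 × 2500) = 0.789978
R(slip-ring assembly) = exp(−0.000115 × 2500) = 0.750137
R(limit switch) = exp(−0.0000794 × 2500) = 0.819960
Series (blade encoder and pitch drive inverter): 0.870010 × 0.950041 = 0.826545
Parallel (slip-ring assembly and limit switch): 1 − (1 − 0.750137)(1 − 0.819960) = 0.955015
Series (pitch controller, battery backup unit, and [0.955015]): 0.759572 × 0.789978 × 0.955015 = 0.573052
Parallel ([0.826545] and [0.573052]): 1 − (1 − 0.826545)(1 − 0.573052) = 0.9259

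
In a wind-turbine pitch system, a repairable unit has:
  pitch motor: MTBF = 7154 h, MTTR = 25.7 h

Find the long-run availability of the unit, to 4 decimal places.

0.9964

A(pitch motor) = MTBF/(MTBF+MTTR) = 7154/(7154+25.7) = 0.9964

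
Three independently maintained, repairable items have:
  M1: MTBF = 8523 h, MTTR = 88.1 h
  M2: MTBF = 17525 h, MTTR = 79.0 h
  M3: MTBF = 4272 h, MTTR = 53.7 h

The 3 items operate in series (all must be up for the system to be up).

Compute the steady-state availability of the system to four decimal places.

0.9731

A(M1) = MTBF/(MTBF+MTTR) = 8523/(8523+88.1) = 0.989769
A(M2) = MTBF/(MTBF+MTTR) = 17525/(17525+79.0) = 0.995512
A(M3) = MTBF/(MTBF+MTTR) = 4272/(4272+53.7) = 0.987586
Series availability: 0.989769 × 0.995512 × 0.987586 = 0.9731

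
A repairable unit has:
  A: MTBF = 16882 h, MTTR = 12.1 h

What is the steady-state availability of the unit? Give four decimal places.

0.9993

A(A) = MTBF/(MTBF+MTTR) = 16882/(16882+12.1) = 0.9993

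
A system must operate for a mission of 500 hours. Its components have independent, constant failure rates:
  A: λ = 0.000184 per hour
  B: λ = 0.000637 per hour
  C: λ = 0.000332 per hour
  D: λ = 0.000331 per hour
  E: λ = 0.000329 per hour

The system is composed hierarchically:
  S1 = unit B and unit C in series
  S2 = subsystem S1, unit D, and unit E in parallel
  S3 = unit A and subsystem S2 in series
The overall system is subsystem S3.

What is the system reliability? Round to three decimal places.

R(A) = exp(−0.000184 × 500) = 0.91211
R(B) = exp(−0.000637 × 500) = 0.72724
R(C) = exp(−0.000332 × 500) = 0.84705
R(D) = exp(−0.000331 × 500) = 0.84747
R(E) = exp(−0.000329 × 500) = 0.84832
Series (B and C): 0.72724 × 0.84705 = 0.61601
Parallel ([0.61601], D, and E): 1 − (1 − 0.61601)(1 − 0.84747)(1 − 0.84832) = 0.99112
Series (A and [0.99112]): 0.91211 × 0.99112 = 0.904

0.904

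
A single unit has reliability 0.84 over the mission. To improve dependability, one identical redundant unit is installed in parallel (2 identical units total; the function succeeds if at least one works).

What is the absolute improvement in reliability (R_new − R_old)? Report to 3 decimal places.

0.134

R_before = 0.84
R_after = 1 − (1 − 0.84)^2 = 0.974
ΔR = 0.974 − 0.84 = 0.134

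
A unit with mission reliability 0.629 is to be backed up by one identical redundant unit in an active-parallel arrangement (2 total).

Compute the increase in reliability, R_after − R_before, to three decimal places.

R_before = 0.629
R_after = 1 − (1 − 0.629)^2 = 0.862
ΔR = 0.862 − 0.629 = 0.233

0.233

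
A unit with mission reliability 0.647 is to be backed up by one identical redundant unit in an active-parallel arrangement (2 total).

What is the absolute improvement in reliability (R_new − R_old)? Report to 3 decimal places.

0.228

R_before = 0.647
R_after = 1 − (1 − 0.647)^2 = 0.875
ΔR = 0.875 − 0.647 = 0.228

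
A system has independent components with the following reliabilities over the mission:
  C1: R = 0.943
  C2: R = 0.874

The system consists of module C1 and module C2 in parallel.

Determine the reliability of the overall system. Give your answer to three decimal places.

Parallel (C1 and C2): 1 − (1 − 0.94300)(1 − 0.87400) = 0.993

0.993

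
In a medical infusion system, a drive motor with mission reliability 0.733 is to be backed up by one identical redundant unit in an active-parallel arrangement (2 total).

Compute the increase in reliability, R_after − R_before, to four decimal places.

R_before = 0.733
R_after = 1 − (1 − 0.733)^2 = 0.9287
ΔR = 0.9287 − 0.733 = 0.1957

0.1957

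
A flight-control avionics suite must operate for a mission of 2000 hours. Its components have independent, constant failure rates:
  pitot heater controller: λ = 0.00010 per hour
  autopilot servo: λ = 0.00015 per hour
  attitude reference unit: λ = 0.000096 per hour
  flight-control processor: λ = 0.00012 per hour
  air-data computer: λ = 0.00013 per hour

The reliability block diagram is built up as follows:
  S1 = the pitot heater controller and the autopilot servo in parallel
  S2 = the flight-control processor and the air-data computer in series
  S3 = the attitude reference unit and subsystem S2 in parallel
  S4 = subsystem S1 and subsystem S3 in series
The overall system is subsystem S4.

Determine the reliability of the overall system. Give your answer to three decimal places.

R(pitot heater controller) = exp(−0.00010 × 2000) = 0.81873
R(autopilot servo) = exp(−0.00015 × 2000) = 0.74082
R(attitude reference unit) = exp(−0.000096 × 2000) = 0.82531
R(flight-control processor) = exp(−0.00012 × 2000) = 0.78663
R(air-data computer) = exp(−0.00013 × 2000) = 0.77105
Parallel (pitot heater controller and autopilot servo): 1 − (1 − 0.81873)(1 − 0.74082) = 0.95302
Series (flight-control processor and air-data computer): 0.78663 × 0.77105 = 0.60653
Parallel (attitude reference unit and [0.60653]): 1 − (1 − 0.82531)(1 − 0.60653) = 0.93126
Series ([0.95302] and [0.93126]): 0.95302 × 0.93126 = 0.888

0.888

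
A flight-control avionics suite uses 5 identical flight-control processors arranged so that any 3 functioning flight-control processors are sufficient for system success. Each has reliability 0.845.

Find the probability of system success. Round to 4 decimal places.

R = Σ_{i=3}^{5} C(5,i) p^i (1−p)^{5−i} with p = 0.845
C(5,3)·0.845^3·0.155^2 = 0.144955
C(5,4)·0.845^4·0.155^1 = 0.395120
C(5,5)·0.845^5·0.155^0 = 0.430808
Sum = 0.9709

0.9709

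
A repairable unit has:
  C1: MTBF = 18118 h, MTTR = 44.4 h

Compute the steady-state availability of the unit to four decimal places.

A(C1) = MTBF/(MTBF+MTTR) = 18118/(18118+44.4) = 0.9976

0.9976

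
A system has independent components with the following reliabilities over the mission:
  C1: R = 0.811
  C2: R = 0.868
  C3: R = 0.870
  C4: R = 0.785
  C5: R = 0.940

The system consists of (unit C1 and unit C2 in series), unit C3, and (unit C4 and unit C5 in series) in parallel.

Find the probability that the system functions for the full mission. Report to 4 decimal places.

0.9899

Series (C1 and C2): 0.811000 × 0.868000 = 0.703948
Series (C4 and C5): 0.785000 × 0.940000 = 0.737900
Parallel ([0.703948], C3, and [0.737900]): 1 − (1 − 0.703948)(1 − 0.870000)(1 − 0.737900) = 0.9899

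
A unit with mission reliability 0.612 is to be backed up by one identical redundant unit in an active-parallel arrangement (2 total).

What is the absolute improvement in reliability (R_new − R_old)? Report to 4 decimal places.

0.2375

R_before = 0.612
R_after = 1 − (1 − 0.612)^2 = 0.8495
ΔR = 0.8495 − 0.612 = 0.2375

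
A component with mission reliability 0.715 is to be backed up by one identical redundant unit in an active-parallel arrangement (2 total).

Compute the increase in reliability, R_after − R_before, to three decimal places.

R_before = 0.715
R_after = 1 − (1 − 0.715)^2 = 0.919
ΔR = 0.919 − 0.715 = 0.204

0.204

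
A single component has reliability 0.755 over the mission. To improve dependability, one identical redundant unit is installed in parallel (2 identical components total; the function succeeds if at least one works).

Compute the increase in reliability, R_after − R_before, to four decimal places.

0.1850

R_before = 0.755
R_after = 1 − (1 − 0.755)^2 = 0.9400
ΔR = 0.9400 − 0.755 = 0.1850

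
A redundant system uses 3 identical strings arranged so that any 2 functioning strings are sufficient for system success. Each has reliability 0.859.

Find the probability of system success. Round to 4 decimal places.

R = Σ_{i=2}^{3} C(3,i) p^i (1−p)^{3−i} with p = 0.859
C(3,2)·0.859^2·0.141^1 = 0.312124
C(3,3)·0.859^3·0.141^0 = 0.633840
Sum = 0.9460

0.9460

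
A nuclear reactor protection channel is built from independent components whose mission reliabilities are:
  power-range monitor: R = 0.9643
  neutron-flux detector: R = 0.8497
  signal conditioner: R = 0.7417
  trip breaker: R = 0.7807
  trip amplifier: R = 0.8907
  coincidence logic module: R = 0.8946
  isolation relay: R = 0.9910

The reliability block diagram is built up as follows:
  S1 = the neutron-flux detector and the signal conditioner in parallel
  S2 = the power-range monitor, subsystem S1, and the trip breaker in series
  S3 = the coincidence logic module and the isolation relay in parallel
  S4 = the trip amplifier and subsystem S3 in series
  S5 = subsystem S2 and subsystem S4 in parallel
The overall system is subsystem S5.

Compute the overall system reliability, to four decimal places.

0.9696

Parallel (neutron-flux detector and signal conditioner): 1 − (1 − 0.849700)(1 − 0.741700) = 0.961178
Series (power-range monitor, [0.961178], and trip breaker): 0.964300 × 0.961178 × 0.780700 = 0.723603
Parallel (coincidence logic module and isolation relay): 1 − (1 − 0.894600)(1 − 0.991000) = 0.999051
Series (trip amplifier and [0.999051]): 0.890700 × 0.999051 = 0.889855
Parallel ([0.723603] and [0.889855]): 1 − (1 − 0.723603)(1 − 0.889855) = 0.9696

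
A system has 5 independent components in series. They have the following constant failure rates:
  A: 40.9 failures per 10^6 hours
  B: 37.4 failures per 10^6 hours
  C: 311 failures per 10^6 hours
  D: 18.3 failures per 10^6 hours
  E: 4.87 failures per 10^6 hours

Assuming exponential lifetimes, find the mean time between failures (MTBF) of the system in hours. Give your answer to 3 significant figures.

Series of exponential components: λ_sys = Σ λ_i
λ_sys = 0.0000409 + 0.0000374 + 0.000311 + 0.0000183 + 0.00000487 = 4.1247e-04 /h
MTBF = 1 / λ_sys = 2420 h

2420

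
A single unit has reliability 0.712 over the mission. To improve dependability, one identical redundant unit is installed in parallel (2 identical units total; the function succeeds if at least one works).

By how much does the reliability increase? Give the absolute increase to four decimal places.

R_before = 0.712
R_after = 1 − (1 − 0.712)^2 = 0.9171
ΔR = 0.9171 − 0.712 = 0.2051

0.2051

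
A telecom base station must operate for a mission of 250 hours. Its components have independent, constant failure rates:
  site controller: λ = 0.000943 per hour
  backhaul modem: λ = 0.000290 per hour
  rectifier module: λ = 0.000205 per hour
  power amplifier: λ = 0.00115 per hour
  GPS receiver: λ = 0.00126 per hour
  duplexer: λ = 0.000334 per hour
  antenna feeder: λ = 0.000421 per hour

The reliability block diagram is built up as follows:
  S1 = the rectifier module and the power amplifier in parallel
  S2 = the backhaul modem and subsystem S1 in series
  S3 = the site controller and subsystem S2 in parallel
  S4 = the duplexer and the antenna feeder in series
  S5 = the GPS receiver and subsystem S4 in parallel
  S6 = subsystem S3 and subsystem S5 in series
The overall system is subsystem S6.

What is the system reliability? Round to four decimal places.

0.9372

R(site controller) = exp(−0.000943 × 250) = 0.789978
R(backhaul modem) = exp(−0.000290 × 250) = 0.930066
R(rectifier module) = exp(−0.000205 × 250) = 0.950041
R(power amplifier) = exp(−0.00115 × 250) = 0.750137
R(GPS receiver) = exp(−0.00126 × 250) = 0.729789
R(duplexer) = exp(−0.000334 × 250) = 0.919891
R(antenna feeder) = exp(−0.000421 × 250) = 0.900099
Parallel (rectifier module and power amplifier): 1 − (1 − 0.950041)(1 − 0.750137) = 0.987517
Series (backhaul modem and [0.987517]): 0.930066 × 0.987517 = 0.918456
Parallel (site controller and [0.918456]): 1 − (1 − 0.789978)(1 − 0.918456) = 0.982874
Series (duplexer and antenna feeder): 0.919891 × 0.900099 = 0.827993
Parallel (GPS receiver and [0.827993]): 1 − (1 − 0.729789)(1 − 0.827993) = 0.953522
Series ([0.982874] and [0.953522]): 0.982874 × 0.953522 = 0.9372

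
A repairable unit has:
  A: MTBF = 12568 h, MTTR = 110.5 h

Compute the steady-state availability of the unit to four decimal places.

0.9913

A(A) = MTBF/(MTBF+MTTR) = 12568/(12568+110.5) = 0.9913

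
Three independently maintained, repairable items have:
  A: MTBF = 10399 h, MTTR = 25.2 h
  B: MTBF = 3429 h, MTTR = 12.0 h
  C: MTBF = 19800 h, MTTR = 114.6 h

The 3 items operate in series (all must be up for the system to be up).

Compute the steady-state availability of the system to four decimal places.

0.9884

A(A) = MTBF/(MTBF+MTTR) = 10399/(10399+25.2) = 0.997583
A(B) = MTBF/(MTBF+MTTR) = 3429/(3429+12.0) = 0.996513
A(C) = MTBF/(MTBF+MTTR) = 19800/(19800+114.6) = 0.994245
Series availability: 0.997583 × 0.996513 × 0.994245 = 0.9884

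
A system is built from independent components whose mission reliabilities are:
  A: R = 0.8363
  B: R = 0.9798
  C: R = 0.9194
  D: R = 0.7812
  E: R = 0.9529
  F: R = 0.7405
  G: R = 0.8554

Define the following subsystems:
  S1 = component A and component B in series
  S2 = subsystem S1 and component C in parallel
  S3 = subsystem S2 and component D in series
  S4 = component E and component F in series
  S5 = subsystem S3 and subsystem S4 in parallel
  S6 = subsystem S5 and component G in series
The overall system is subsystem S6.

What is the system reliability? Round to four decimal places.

Series (A and B): 0.836300 × 0.979800 = 0.819407
Parallel ([0.819407] and C): 1 − (1 − 0.819407)(1 − 0.919400) = 0.985444
Series ([0.985444] and D): 0.985444 × 0.781200 = 0.769829
Series (E and F): 0.952900 × 0.740500 = 0.705622
Parallel ([0.769829] and [0.705622]): 1 − (1 − 0.769829)(1 − 0.705622) = 0.932243
Series ([0.932243] and G): 0.932243 × 0.855400 = 0.7974

0.7974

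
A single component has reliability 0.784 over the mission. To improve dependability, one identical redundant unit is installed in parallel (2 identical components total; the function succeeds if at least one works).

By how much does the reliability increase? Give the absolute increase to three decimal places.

R_before = 0.784
R_after = 1 − (1 − 0.784)^2 = 0.953
ΔR = 0.953 − 0.784 = 0.169

0.169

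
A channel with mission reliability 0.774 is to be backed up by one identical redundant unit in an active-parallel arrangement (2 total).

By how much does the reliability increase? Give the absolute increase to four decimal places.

0.1749

R_before = 0.774
R_after = 1 − (1 − 0.774)^2 = 0.9489
ΔR = 0.9489 − 0.774 = 0.1749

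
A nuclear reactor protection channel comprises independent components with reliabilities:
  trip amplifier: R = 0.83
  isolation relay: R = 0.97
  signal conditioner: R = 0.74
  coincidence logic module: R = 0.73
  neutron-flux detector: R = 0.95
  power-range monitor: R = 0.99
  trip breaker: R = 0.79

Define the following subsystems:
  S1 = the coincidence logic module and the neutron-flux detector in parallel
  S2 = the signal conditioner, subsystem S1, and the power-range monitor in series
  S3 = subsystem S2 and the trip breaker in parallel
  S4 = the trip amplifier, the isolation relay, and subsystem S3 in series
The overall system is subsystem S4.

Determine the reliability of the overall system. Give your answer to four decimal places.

0.7582

Parallel (coincidence logic module and neutron-flux detector): 1 − (1 − 0.730000)(1 − 0.950000) = 0.986500
Series (signal conditioner, [0.986500], and power-range monitor): 0.740000 × 0.986500 × 0.990000 = 0.722710
Parallel ([0.722710] and trip breaker): 1 − (1 − 0.722710)(1 − 0.790000) = 0.941769
Series (trip amplifier, isolation relay, and [0.941769]): 0.830000 × 0.970000 × 0.941769 = 0.7582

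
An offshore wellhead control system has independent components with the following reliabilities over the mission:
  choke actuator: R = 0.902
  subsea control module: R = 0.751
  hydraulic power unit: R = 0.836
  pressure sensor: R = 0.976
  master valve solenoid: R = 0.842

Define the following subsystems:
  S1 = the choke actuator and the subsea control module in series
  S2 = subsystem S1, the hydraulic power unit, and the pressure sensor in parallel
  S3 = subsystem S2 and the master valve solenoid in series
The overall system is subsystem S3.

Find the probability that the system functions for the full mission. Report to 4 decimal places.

Series (choke actuator and subsea control module): 0.902000 × 0.751000 = 0.677402
Parallel ([0.677402], hydraulic power unit, and pressure sensor): 1 − (1 − 0.677402)(1 − 0.836000)(1 − 0.976000) = 0.998730
Series ([0.998730] and master valve solenoid): 0.998730 × 0.842000 = 0.8409

0.8409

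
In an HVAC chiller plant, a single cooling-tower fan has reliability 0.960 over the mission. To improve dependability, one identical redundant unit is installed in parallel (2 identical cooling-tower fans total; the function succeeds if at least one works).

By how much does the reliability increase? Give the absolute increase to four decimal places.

0.0384

R_before = 0.960
R_after = 1 − (1 − 0.960)^2 = 0.9984
ΔR = 0.9984 − 0.960 = 0.0384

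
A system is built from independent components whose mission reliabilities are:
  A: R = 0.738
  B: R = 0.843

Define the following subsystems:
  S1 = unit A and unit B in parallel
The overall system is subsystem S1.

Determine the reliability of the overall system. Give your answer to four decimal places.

Parallel (A and B): 1 − (1 − 0.738000)(1 − 0.843000) = 0.9589

0.9589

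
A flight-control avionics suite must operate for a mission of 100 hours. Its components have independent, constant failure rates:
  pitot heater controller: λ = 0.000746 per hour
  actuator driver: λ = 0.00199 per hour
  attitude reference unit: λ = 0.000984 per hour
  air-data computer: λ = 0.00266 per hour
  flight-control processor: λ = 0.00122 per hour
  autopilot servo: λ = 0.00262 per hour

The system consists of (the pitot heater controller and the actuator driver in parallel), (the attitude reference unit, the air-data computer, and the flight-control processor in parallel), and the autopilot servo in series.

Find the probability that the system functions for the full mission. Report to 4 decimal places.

R(pitot heater controller) = exp(−0.000746 × 100) = 0.928115
R(actuator driver) = exp(−0.00199 × 100) = 0.819550
R(attitude reference unit) = exp(−0.000984 × 100) = 0.906286
R(air-data computer) = exp(−0.00266 × 100) = 0.766439
R(flight-control processor) = exp(−0.00122 × 100) = 0.885148
R(autopilot servo) = exp(−0.00262 × 100) = 0.769511
Parallel (pitot heater controller and actuator driver): 1 − (1 − 0.928115)(1 − 0.819550) = 0.987028
Parallel (attitude reference unit, air-data computer, and flight-control processor): 1 − (1 − 0.906286)(1 − 0.766439)(1 − 0.885148) = 0.997486
Series ([0.987028], [0.997486], and autopilot servo): 0.987028 × 0.997486 × 0.769511 = 0.7576

0.7576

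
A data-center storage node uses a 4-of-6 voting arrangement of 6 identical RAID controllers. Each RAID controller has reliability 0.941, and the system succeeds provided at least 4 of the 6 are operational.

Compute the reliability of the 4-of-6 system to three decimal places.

0.996

R = Σ_{i=4}^{6} C(6,i) p^i (1−p)^{6−i} with p = 0.941
C(6,4)·0.941^4·0.059^2 = 0.04094
C(6,5)·0.941^5·0.059^1 = 0.26119
C(6,6)·0.941^6·0.059^0 = 0.69428
Sum = 0.996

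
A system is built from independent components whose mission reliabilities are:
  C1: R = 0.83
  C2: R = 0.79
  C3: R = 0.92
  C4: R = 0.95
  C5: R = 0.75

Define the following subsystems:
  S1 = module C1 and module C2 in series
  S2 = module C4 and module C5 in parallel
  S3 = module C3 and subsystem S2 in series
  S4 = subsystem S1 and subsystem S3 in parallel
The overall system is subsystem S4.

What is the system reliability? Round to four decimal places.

0.9685

Series (C1 and C2): 0.830000 × 0.790000 = 0.655700
Parallel (C4 and C5): 1 − (1 − 0.950000)(1 − 0.750000) = 0.987500
Series (C3 and [0.987500]): 0.920000 × 0.987500 = 0.908500
Parallel ([0.655700] and [0.908500]): 1 − (1 − 0.655700)(1 − 0.908500) = 0.9685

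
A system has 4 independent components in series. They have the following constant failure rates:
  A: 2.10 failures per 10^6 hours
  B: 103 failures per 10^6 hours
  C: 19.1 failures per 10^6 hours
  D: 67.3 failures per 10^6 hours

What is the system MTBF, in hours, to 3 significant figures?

5220

Series of exponential components: λ_sys = Σ λ_i
λ_sys = 0.00000210 + 0.000103 + 0.0000191 + 0.0000673 = 1.9150e-04 /h
MTBF = 1 / λ_sys = 5220 h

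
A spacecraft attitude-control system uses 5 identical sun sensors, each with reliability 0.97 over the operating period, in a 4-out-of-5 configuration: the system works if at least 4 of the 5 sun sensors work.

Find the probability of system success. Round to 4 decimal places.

0.9915

R = Σ_{i=4}^{5} C(5,i) p^i (1−p)^{5−i} with p = 0.97
C(5,4)·0.97^4·0.03^1 = 0.132794
C(5,5)·0.97^5·0.03^0 = 0.858734
Sum = 0.9915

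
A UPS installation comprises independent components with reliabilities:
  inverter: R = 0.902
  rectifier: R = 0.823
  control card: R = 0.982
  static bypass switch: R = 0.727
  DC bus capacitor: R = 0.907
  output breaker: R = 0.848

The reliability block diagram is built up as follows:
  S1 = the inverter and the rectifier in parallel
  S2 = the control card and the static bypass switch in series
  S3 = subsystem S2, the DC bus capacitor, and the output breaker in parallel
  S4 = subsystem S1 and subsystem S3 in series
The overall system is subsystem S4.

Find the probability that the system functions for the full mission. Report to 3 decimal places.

Parallel (inverter and rectifier): 1 − (1 − 0.90200)(1 − 0.82300) = 0.98265
Series (control card and static bypass switch): 0.98200 × 0.72700 = 0.71391
Parallel ([0.71391], DC bus capacitor, and output breaker): 1 − (1 − 0.71391)(1 − 0.90700)(1 − 0.84800) = 0.99596
Series ([0.98265] and [0.99596]): 0.98265 × 0.99596 = 0.979

0.979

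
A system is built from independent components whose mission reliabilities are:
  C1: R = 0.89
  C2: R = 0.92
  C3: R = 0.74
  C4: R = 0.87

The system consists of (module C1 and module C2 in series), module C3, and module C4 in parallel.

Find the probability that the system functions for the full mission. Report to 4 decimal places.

Series (C1 and C2): 0.890000 × 0.920000 = 0.818800
Parallel ([0.818800], C3, and C4): 1 − (1 − 0.818800)(1 − 0.740000)(1 − 0.870000) = 0.9939

0.9939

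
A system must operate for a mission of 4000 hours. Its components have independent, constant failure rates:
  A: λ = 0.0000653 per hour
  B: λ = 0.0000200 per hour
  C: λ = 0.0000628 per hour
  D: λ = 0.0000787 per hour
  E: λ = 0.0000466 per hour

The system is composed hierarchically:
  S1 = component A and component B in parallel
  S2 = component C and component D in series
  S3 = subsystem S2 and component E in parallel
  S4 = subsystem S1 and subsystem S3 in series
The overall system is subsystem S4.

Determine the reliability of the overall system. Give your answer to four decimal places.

R(A) = exp(−0.0000653 × 4000) = 0.770127
R(B) = exp(−0.0000200 × 4000) = 0.923116
R(C) = exp(−0.0000628 × 4000) = 0.777867
R(D) = exp(−0.0000787 × 4000) = 0.729935
R(E) = exp(−0.0000466 × 4000) = 0.829942
Parallel (A and B): 1 − (1 − 0.770127)(1 − 0.923116) = 0.982326
Series (C and D): 0.777867 × 0.729935 = 0.567792
Parallel ([0.567792] and E): 1 − (1 − 0.567792)(1 − 0.829942) = 0.926500
Series ([0.982326] and [0.926500]): 0.982326 × 0.926500 = 0.9101

0.9101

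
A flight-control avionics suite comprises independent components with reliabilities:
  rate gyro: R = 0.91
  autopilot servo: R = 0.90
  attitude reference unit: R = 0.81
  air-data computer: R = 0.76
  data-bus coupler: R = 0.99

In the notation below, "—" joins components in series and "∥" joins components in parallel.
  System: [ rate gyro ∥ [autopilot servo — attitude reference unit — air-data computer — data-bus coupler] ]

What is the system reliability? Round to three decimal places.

Series (autopilot servo, attitude reference unit, air-data computer, and data-bus coupler): 0.90000 × 0.81000 × 0.76000 × 0.99000 = 0.54850
Parallel (rate gyro and [0.54850]): 1 − (1 − 0.91000)(1 − 0.54850) = 0.959

0.959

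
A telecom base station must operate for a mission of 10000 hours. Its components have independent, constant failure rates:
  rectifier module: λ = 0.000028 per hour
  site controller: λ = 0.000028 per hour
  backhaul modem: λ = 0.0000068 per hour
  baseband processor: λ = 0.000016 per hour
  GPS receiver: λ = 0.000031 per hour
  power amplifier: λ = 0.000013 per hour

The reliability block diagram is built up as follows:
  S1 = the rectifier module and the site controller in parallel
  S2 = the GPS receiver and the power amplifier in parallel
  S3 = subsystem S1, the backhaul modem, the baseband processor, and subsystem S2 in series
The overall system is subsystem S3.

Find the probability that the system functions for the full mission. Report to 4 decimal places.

0.7243

R(rectifier module) = exp(−0.000028 × 10000) = 0.755784
R(site controller) = exp(−0.000028 × 10000) = 0.755784
R(backhaul modem) = exp(−0.0000068 × 10000) = 0.934260
R(baseband processor) = exp(−0.000016 × 10000) = 0.852144
R(GPS receiver) = exp(−0.000031 × 10000) = 0.733447
R(power amplifier) = exp(−0.000013 × 10000) = 0.878095
Parallel (rectifier module and site controller): 1 − (1 − 0.755784)(1 − 0.755784) = 0.940359
Parallel (GPS receiver and power amplifier): 1 − (1 − 0.733447)(1 − 0.878095) = 0.967506
Series ([0.940359], backhaul modem, baseband processor, and [0.967506]): 0.940359 × 0.934260 × 0.852144 × 0.967506 = 0.7243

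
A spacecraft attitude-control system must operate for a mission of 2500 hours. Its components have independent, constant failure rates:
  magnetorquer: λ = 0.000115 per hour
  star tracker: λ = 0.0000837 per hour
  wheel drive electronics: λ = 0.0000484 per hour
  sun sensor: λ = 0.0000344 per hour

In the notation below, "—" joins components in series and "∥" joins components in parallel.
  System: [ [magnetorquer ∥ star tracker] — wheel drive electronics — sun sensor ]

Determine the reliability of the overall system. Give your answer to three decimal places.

R(magnetorquer) = exp(−0.000115 × 2500) = 0.75014
R(star tracker) = exp(−0.0000837 × 2500) = 0.81119
R(wheel drive electronics) = exp(−0.0000484 × 2500) = 0.88603
R(sun sensor) = exp(−0.0000344 × 2500) = 0.91759
Parallel (magnetorquer and star tracker): 1 − (1 − 0.75014)(1 − 0.81119) = 0.95282
Series ([0.95282], wheel drive electronics, and sun sensor): 0.95282 × 0.88603 × 0.91759 = 0.775

0.775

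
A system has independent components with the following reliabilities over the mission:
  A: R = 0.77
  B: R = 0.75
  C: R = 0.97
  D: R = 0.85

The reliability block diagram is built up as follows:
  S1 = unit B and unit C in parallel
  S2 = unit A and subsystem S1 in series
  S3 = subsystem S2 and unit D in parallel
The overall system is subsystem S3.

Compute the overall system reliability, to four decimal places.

0.9646

Parallel (B and C): 1 − (1 − 0.750000)(1 − 0.970000) = 0.992500
Series (A and [0.992500]): 0.770000 × 0.992500 = 0.764225
Parallel ([0.764225] and D): 1 − (1 − 0.764225)(1 − 0.850000) = 0.9646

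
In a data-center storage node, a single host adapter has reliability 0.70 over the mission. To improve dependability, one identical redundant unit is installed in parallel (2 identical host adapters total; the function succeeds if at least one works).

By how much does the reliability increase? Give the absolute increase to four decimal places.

R_before = 0.70
R_after = 1 − (1 − 0.70)^2 = 0.9100
ΔR = 0.9100 − 0.70 = 0.2100

0.2100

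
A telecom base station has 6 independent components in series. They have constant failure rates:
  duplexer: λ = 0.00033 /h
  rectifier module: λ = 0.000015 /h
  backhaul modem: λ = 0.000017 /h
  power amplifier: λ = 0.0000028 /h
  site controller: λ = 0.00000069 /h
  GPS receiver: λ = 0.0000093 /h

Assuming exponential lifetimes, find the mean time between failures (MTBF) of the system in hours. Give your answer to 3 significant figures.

2670

Series of exponential components: λ_sys = Σ λ_i
λ_sys = 0.00033 + 0.000015 + 0.000017 + 0.0000028 + 0.00000069 + 0.0000093 = 3.7479e-04 /h
MTBF = 1 / λ_sys = 2670 h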